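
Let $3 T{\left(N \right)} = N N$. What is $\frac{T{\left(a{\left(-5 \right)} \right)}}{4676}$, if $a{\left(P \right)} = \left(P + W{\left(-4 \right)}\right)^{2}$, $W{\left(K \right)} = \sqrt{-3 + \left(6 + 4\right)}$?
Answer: $\frac{\left(5 - \sqrt{7}\right)^{4}}{14028} \approx 0.0021898$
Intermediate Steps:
$W{\left(K \right)} = \sqrt{7}$ ($W{\left(K \right)} = \sqrt{-3 + 10} = \sqrt{7}$)
$a{\left(P \right)} = \left(P + \sqrt{7}\right)^{2}$
$T{\left(N \right)} = \frac{N^{2}}{3}$ ($T{\left(N \right)} = \frac{N N}{3} = \frac{N^{2}}{3}$)
$\frac{T{\left(a{\left(-5 \right)} \right)}}{4676} = \frac{\frac{1}{3} \left(\left(-5 + \sqrt{7}\right)^{2}\right)^{2}}{4676} = \frac{\left(-5 + \sqrt{7}\right)^{4}}{3} \cdot \frac{1}{4676} = \frac{\left(-5 + \sqrt{7}\right)^{4}}{14028}$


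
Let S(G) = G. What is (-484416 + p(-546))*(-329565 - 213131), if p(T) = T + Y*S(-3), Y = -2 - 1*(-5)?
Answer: 263191821816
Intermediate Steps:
Y = 3 (Y = -2 + 5 = 3)
p(T) = -9 + T (p(T) = T + 3*(-3) = T - 9 = -9 + T)
(-484416 + p(-546))*(-329565 - 213131) = (-484416 + (-9 - 546))*(-329565 - 213131) = (-484416 - 555)*(-542696) = -484971*(-542696) = 263191821816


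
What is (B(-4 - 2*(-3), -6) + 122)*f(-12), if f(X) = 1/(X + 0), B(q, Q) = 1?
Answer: -41/4 ≈ -10.250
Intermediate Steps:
f(X) = 1/X
(B(-4 - 2*(-3), -6) + 122)*f(-12) = (1 + 122)/(-12) = 123*(-1/12) = -41/4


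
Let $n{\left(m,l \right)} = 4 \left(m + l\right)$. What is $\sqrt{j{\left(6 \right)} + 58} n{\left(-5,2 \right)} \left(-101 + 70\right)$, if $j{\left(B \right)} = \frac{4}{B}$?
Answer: $496 \sqrt{33} \approx 2849.3$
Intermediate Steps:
$n{\left(m,l \right)} = 4 l + 4 m$ ($n{\left(m,l \right)} = 4 \left(l + m\right) = 4 l + 4 m$)
$\sqrt{j{\left(6 \right)} + 58} n{\left(-5,2 \right)} \left(-101 + 70\right) = \sqrt{\frac{4}{6} + 58} \left(4 \cdot 2 + 4 \left(-5\right)\right) \left(-101 + 70\right) = \sqrt{4 \cdot \frac{1}{6} + 58} \left(8 - 20\right) \left(-31\right) = \sqrt{\frac{2}{3} + 58} \left(-12\right) \left(-31\right) = \sqrt{\frac{176}{3}} \left(-12\right) \left(-31\right) = \frac{4 \sqrt{33}}{3} \left(-12\right) \left(-31\right) = - 16 \sqrt{33} \left(-31\right) = 496 \sqrt{33}$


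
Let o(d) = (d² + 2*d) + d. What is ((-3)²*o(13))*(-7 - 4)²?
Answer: 226512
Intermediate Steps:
o(d) = d² + 3*d
((-3)²*o(13))*(-7 - 4)² = ((-3)²*(13*(3 + 13)))*(-7 - 4)² = (9*(13*16))*(-11)² = (9*208)*121 = 1872*121 = 226512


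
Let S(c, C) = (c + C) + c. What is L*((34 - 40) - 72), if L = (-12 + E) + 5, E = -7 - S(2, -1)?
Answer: 1326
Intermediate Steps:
S(c, C) = C + 2*c (S(c, C) = (C + c) + c = C + 2*c)
E = -10 (E = -7 - (-1 + 2*2) = -7 - (-1 + 4) = -7 - 1*3 = -7 - 3 = -10)
L = -17 (L = (-12 - 10) + 5 = -22 + 5 = -17)
L*((34 - 40) - 72) = -17*((34 - 40) - 72) = -17*(-6 - 72) = -17*(-78) = 1326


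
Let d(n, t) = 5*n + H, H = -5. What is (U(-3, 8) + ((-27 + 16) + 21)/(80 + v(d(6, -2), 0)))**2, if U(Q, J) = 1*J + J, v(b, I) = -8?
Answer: 337561/1296 ≈ 260.46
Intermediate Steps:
d(n, t) = -5 + 5*n (d(n, t) = 5*n - 5 = -5 + 5*n)
U(Q, J) = 2*J (U(Q, J) = J + J = 2*J)
(U(-3, 8) + ((-27 + 16) + 21)/(80 + v(d(6, -2), 0)))**2 = (2*8 + ((-27 + 16) + 21)/(80 - 8))**2 = (16 + (-11 + 21)/72)**2 = (16 + 10*(1/72))**2 = (16 + 5/36)**2 = (581/36)**2 = 337561/1296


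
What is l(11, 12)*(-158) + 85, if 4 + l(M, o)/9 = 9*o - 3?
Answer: -143537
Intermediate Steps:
l(M, o) = -63 + 81*o (l(M, o) = -36 + 9*(9*o - 3) = -36 + 9*(-3 + 9*o) = -36 + (-27 + 81*o) = -63 + 81*o)
l(11, 12)*(-158) + 85 = (-63 + 81*12)*(-158) + 85 = (-63 + 972)*(-158) + 85 = 909*(-158) + 85 = -143622 + 85 = -143537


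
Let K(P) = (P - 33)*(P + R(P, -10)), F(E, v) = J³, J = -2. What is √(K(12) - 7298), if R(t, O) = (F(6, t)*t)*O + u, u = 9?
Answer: I*√27899 ≈ 167.03*I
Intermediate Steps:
F(E, v) = -8 (F(E, v) = (-2)³ = -8)
R(t, O) = 9 - 8*O*t (R(t, O) = (-8*t)*O + 9 = -8*O*t + 9 = 9 - 8*O*t)
K(P) = (-33 + P)*(9 + 81*P) (K(P) = (P - 33)*(P + (9 - 8*(-10)*P)) = (-33 + P)*(P + (9 + 80*P)) = (-33 + P)*(9 + 81*P))
√(K(12) - 7298) = √((-297 - 2664*12 + 81*12²) - 7298) = √((-297 - 31968 + 81*144) - 7298) = √((-297 - 31968 + 11664) - 7298) = √(-20601 - 7298) = √(-27899) = I*√27899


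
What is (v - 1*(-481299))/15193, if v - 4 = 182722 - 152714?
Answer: 511311/15193 ≈ 33.654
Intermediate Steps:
v = 30012 (v = 4 + (182722 - 152714) = 4 + 30008 = 30012)
(v - 1*(-481299))/15193 = (30012 - 1*(-481299))/15193 = (30012 + 481299)*(1/15193) = 511311*(1/15193) = 511311/15193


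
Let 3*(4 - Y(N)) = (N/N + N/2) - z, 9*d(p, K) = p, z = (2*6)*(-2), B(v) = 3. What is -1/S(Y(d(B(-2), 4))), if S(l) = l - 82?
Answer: 18/1555 ≈ 0.011576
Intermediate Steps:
z = -24 (z = 12*(-2) = -24)
d(p, K) = p/9
Y(N) = -13/3 - N/6 (Y(N) = 4 - ((N/N + N/2) - 1*(-24))/3 = 4 - ((1 + N*(1/2)) + 24)/3 = 4 - ((1 + N/2) + 24)/3 = 4 - (25 + N/2)/3 = 4 + (-25/3 - N/6) = -13/3 - N/6)
S(l) = -82 + l
-1/S(Y(d(B(-2), 4))) = -1/(-82 + (-13/3 - 3/54)) = -1/(-82 + (-13/3 - 1/6*1/3)) = -1/(-82 + (-13/3 - 1/18)) = -1/(-82 - 79/18) = -1/(-1555/18) = -1*(-18/1555) = 18/1555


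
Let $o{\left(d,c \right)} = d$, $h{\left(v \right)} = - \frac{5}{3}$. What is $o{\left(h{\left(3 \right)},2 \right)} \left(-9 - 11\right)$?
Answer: $\frac{100}{3} \approx 33.333$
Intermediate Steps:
$h{\left(v \right)} = - \frac{5}{3}$ ($h{\left(v \right)} = \left(-5\right) \frac{1}{3} = - \frac{5}{3}$)
$o{\left(h{\left(3 \right)},2 \right)} \left(-9 - 11\right) = - \frac{5 \left(-9 - 11\right)}{3} = \left(- \frac{5}{3}\right) \left(-20\right) = \frac{100}{3}$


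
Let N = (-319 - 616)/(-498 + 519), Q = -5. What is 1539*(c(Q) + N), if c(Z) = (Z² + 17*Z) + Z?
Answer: -1179900/7 ≈ -1.6856e+5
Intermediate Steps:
N = -935/21 ≈ -44.524
c(Z) = Z² + 18*Z
1539*(c(Q) + N) = 1539*(-5*(18 - 5) - 935/21) = 1539*(-5*13 - 935/21) = 1539*(-65 - 935/21) = 1539*(-2300/21) = -1179900/7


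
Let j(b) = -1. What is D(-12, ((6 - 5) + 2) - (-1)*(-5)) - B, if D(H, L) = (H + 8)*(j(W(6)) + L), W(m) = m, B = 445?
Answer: -433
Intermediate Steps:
D(H, L) = (-1 + L)*(8 + H) (D(H, L) = (H + 8)*(-1 + L) = (8 + H)*(-1 + L) = (-1 + L)*(8 + H))
D(-12, ((6 - 5) + 2) - (-1)*(-5)) - B = (-8 - 1*(-12) + 8*(((6 - 5) + 2) - (-1)*(-5)) - 12*(((6 - 5) + 2) - (-1)*(-5))) - 1*445 = (-8 + 12 + 8*((1 + 2) - 1*5) - 12*((1 + 2) - 1*5)) - 445 = (-8 + 12 + 8*(3 - 5) - 12*(3 - 5)) - 445 = (-8 + 12 + 8*(-2) - 12*(-2)) - 445 = (-8 + 12 - 16 + 24) - 445 = 12 - 445 = -433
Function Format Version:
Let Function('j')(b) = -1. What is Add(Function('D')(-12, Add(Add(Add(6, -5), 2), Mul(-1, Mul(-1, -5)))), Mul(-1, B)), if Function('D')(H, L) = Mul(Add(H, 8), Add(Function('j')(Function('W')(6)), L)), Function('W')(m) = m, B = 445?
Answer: -433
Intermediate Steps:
Function('D')(H, L) = Mul(Add(-1, L), Add(8, H)) (Function('D')(H, L) = Mul(Add(H, 8), Add(-1, L)) = Mul(Add(8, H), Add(-1, L)) = Mul(Add(-1, L), Add(8, H)))
Add(Function('D')(-12, Add(Add(Add(6, -5), 2), Mul(-1, Mul(-1, -5)))), Mul(-1, B)) = Add(Add(-8, Mul(-1, -12), Mul(8, Add(Add(Add(6, -5), 2), Mul(-1, Mul(-1, -5)))), Mul(-12, Add(Add(Add(6, -5), 2), Mul(-1, Mul(-1, -5))))), Mul(-1, 445)) = Add(Add(-8, 12, Mul(8, Add(Add(1, 2), Mul(-1, 5))), Mul(-12, Add(Add(1, 2), Mul(-1, 5)))), -445) = Add(Add(-8, 12, Mul(8, Add(3, -5)), Mul(-12, Add(3, -5))), -445) = Add(Add(-8, 12, Mul(8, -2), Mul(-12, -2)), -445) = Add(Add(-8, 12, -16, 24), -445) = Add(12, -445) = -433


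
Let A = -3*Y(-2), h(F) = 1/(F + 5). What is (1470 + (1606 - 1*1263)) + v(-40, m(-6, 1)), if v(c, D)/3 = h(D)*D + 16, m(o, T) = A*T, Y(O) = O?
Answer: 20489/11 ≈ 1862.6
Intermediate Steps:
h(F) = 1/(5 + F)
A = 6 (A = -3*(-2) = 6)
m(o, T) = 6*T
v(c, D) = 48 + 3*D/(5 + D) (v(c, D) = 3*(D/(5 + D) + 16) = 3*(16 + D/(5 + D)) = 48 + 3*D/(5 + D))
(1470 + (1606 - 1*1263)) + v(-40, m(-6, 1)) = (1470 + (1606 - 1*1263)) + 3*(80 + 17*(6*1))/(5 + 6*1) = (1470 + (1606 - 1263)) + 3*(80 + 17*6)/(5 + 6) = (1470 + 343) + 3*(80 + 102)/11 = 1813 + 3*(1/11)*182 = 1813 + 546/11 = 20489/11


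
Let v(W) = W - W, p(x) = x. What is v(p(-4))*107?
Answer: 0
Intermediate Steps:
v(W) = 0
v(p(-4))*107 = 0*107 = 0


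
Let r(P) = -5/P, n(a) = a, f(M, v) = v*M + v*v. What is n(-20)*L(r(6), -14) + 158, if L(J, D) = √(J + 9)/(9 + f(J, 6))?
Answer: 158 - 7*√6/12 ≈ 156.57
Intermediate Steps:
f(M, v) = v² + M*v (f(M, v) = M*v + v² = v² + M*v)
L(J, D) = √(9 + J)/(45 + 6*J) (L(J, D) = √(J + 9)/(9 + 6*(J + 6)) = √(9 + J)/(9 + 6*(6 + J)) = √(9 + J)/(9 + (36 + 6*J)) = √(9 + J)/(45 + 6*J))
n(-20)*L(r(6), -14) + 158 = -20*√(9 - 5/6)/(3*(15 + 2*(-5/6))) + 158 = -20*√(9 - 5*⅙)/(3*(15 + 2*(-5*⅙))) + 158 = -20*√(9 - ⅚)/(3*(15 + 2*(-⅚))) + 158 = -20*√(49/6)/(3*(15 - 5/3)) + 158 = -20*7*√6/6/(3*40/3) + 158 = -20*7*√6/6*3/(3*40) + 158 = -7*√6/12 + 158 = 158 - 7*√6/12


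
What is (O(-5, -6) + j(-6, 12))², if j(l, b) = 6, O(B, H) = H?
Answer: 0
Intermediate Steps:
(O(-5, -6) + j(-6, 12))² = (-6 + 6)² = 0² = 0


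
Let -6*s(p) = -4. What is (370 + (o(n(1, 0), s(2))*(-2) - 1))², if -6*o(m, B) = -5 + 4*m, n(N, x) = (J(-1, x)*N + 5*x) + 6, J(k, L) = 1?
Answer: 1276900/9 ≈ 1.4188e+5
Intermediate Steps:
s(p) = ⅔ (s(p) = -⅙*(-4) = ⅔)
n(N, x) = 6 + N + 5*x (n(N, x) = (1*N + 5*x) + 6 = (N + 5*x) + 6 = 6 + N + 5*x)
o(m, B) = ⅚ - 2*m/3 (o(m, B) = -(-5 + 4*m)/6 = ⅚ - 2*m/3)
(370 + (o(n(1, 0), s(2))*(-2) - 1))² = (370 + ((⅚ - 2*(6 + 1 + 5*0)/3)*(-2) - 1))² = (370 + ((⅚ - 2*(6 + 1 + 0)/3)*(-2) - 1))² = (370 + ((⅚ - ⅔*7)*(-2) - 1))² = (370 + ((⅚ - 14/3)*(-2) - 1))² = (370 + (-23/6*(-2) - 1))² = (370 + (23/3 - 1))² = (370 + 20/3)² = (1130/3)² = 1276900/9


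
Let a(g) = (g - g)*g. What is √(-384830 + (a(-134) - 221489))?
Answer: I*√606319 ≈ 778.67*I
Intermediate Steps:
a(g) = 0 (a(g) = 0*g = 0)
√(-384830 + (a(-134) - 221489)) = √(-384830 + (0 - 221489)) = √(-384830 - 221489) = √(-606319) = I*√606319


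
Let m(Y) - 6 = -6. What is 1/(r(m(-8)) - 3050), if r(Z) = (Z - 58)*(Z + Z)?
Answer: -1/3050 ≈ -0.00032787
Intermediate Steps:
m(Y) = 0 (m(Y) = 6 - 6 = 0)
r(Z) = 2*Z*(-58 + Z) (r(Z) = (-58 + Z)*(2*Z) = 2*Z*(-58 + Z))
1/(r(m(-8)) - 3050) = 1/(2*0*(-58 + 0) - 3050) = 1/(2*0*(-58) - 3050) = 1/(0 - 3050) = 1/(-3050) = -1/3050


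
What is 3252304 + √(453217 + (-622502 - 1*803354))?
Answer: 3252304 + 3*I*√108071 ≈ 3.2523e+6 + 986.22*I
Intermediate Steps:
3252304 + √(453217 + (-622502 - 1*803354)) = 3252304 + √(453217 + (-622502 - 803354)) = 3252304 + √(453217 - 1425856) = 3252304 + √(-972639) = 3252304 + 3*I*√108071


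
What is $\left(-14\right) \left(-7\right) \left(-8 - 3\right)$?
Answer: $-1078$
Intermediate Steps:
$\left(-14\right) \left(-7\right) \left(-8 - 3\right) = 98 \left(-11\right) = -1078$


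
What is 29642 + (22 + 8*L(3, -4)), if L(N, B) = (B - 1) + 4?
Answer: 29656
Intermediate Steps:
L(N, B) = 3 + B (L(N, B) = (-1 + B) + 4 = 3 + B)
29642 + (22 + 8*L(3, -4)) = 29642 + (22 + 8*(3 - 4)) = 29642 + (22 + 8*(-1)) = 29642 + (22 - 8) = 29642 + 14 = 29656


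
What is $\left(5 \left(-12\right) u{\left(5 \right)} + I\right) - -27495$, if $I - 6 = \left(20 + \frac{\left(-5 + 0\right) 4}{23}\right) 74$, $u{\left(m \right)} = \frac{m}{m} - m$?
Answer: $\frac{670603}{23} \approx 29157.0$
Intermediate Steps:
$u{\left(m \right)} = 1 - m$
$I = \frac{32698}{23}$ ($I = 6 + \left(20 + \frac{\left(-5 + 0\right) 4}{23}\right) 74 = 6 + \left(20 + \left(-5\right) 4 \cdot \frac{1}{23}\right) 74 = 6 + \left(20 - \frac{20}{23}\right) 74 = 6 + \frac{440}{23} \cdot 74 = 6 + \frac{32560}{23} = \frac{32698}{23} \approx 1421.7$)
$\left(5 \left(-12\right) u{\left(5 \right)} + I\right) - -27495 = \left(5 \left(-12\right) \left(1 - 5\right) + \frac{32698}{23}\right) - -27495 = \left(- 60 \left(1 - 5\right) + \frac{32698}{23}\right) + 27495 = \left(\left(-60\right) \left(-4\right) + \frac{32698}{23}\right) + 27495 = \left(240 + \frac{32698}{23}\right) + 27495 = \frac{38218}{23} + 27495 = \frac{670603}{23}$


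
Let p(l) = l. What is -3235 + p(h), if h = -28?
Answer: -3263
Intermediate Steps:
-3235 + p(h) = -3235 - 28 = -3263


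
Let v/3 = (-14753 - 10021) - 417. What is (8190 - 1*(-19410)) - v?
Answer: 103173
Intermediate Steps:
v = -75573 (v = 3*((-14753 - 10021) - 417) = 3*(-24774 - 417) = 3*(-25191) = -75573)
(8190 - 1*(-19410)) - v = (8190 - 1*(-19410)) - 1*(-75573) = (8190 + 19410) + 75573 = 27600 + 75573 = 103173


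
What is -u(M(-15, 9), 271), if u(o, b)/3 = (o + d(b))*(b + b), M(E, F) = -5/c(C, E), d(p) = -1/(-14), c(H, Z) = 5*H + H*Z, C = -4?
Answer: 2439/28 ≈ 87.107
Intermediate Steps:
d(p) = 1/14 (d(p) = -1*(-1/14) = 1/14)
M(E, F) = -5/(-20 - 4*E) (M(E, F) = -5*(-1/(4*(5 + E))) = -5/(-20 - 4*E))
u(o, b) = 6*b*(1/14 + o) (u(o, b) = 3*((o + 1/14)*(b + b)) = 3*((1/14 + o)*(2*b)) = 3*(2*b*(1/14 + o)) = 6*b*(1/14 + o))
-u(M(-15, 9), 271) = -3*271*(1 + 14*(5/(4*(5 - 15))))/7 = -3*271*(1 + 14*((5/4)/(-10)))/7 = -3*271*(1 + 14*((5/4)*(-1/10)))/7 = -3*271*(1 + 14*(-1/8))/7 = -3*271*(1 - 7/4)/7 = -3*271*(-3)/(7*4) = -1*(-2439/28) = 2439/28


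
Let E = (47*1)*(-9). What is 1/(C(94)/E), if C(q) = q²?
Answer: -9/188 ≈ -0.047872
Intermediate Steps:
E = -423 (E = 47*(-9) = -423)
1/(C(94)/E) = 1/(94²/(-423)) = 1/(8836*(-1/423)) = 1/(-188/9) = -9/188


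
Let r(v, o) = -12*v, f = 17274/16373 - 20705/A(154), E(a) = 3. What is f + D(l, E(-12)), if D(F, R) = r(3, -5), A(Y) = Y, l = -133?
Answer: -61016383/360206 ≈ -169.39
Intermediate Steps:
f = -48048967/360206 (f = 17274/16373 - 20705/154 = -48048967/360206 ≈ -133.39)
D(F, R) = -36 (D(F, R) = -12*3 = -36)
f + D(l, E(-12)) = -48048967/360206 - 36 = -61016383/360206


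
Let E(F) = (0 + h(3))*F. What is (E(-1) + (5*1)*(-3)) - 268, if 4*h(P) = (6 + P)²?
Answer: -1213/4 ≈ -303.25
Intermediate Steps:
h(P) = (6 + P)²/4
E(F) = 81*F/4 (E(F) = (0 + (6 + 3)²/4)*F = (0 + (¼)*9²)*F = (0 + (¼)*81)*F = (0 + 81/4)*F = 81*F/4)
(E(-1) + (5*1)*(-3)) - 268 = ((81/4)*(-1) + (5*1)*(-3)) - 268 = (-81/4 + 5*(-3)) - 268 = (-81/4 - 15) - 268 = -141/4 - 268 = -1213/4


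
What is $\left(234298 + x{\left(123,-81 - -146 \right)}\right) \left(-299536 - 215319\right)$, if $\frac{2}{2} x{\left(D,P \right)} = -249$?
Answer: $-120501297895$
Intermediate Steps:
$x{\left(D,P \right)} = -249$
$\left(234298 + x{\left(123,-81 - -146 \right)}\right) \left(-299536 - 215319\right) = \left(234298 - 249\right) \left(-299536 - 215319\right) = 234049 \left(-514855\right) = -120501297895$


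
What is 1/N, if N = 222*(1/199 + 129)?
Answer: 199/5699184 ≈ 3.4917e-5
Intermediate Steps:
N = 5699184/199 (N = 222*(1/199 + 129) = 222*(25672/199) = 5699184/199 ≈ 28639.)
1/N = 1/(5699184/199) = 199/5699184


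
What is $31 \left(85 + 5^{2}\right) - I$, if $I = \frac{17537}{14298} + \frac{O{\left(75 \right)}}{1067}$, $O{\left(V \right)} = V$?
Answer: $\frac{52003059731}{15255966} \approx 3408.7$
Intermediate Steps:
$I = \frac{19784329}{15255966}$ ($I = \frac{17537}{14298} + \frac{75}{1067} = \frac{19784329}{15255966} \approx 1.2968$)
$31 \left(85 + 5^{2}\right) - I = 31 \left(85 + 5^{2}\right) - \frac{19784329}{15255966} = 31 \left(85 + 25\right) - \frac{19784329}{15255966} = 31 \cdot 110 - \frac{19784329}{15255966} = 3410 - \frac{19784329}{15255966} = \frac{52003059731}{15255966}$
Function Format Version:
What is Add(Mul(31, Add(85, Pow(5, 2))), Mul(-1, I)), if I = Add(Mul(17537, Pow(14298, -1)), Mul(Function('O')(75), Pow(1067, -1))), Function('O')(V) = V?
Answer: Rational(52003059731, 15255966) ≈ 3408.7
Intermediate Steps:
I = Rational(19784329, 15255966) (I = Add(Mul(17537, Pow(14298, -1)), Mul(75, Pow(1067, -1))) = Add(Mul(17537, Rational(1, 14298)), Mul(75, Rational(1, 1067))) = Add(Rational(17537, 14298), Rational(75, 1067)) = Rational(19784329, 15255966) ≈ 1.2968)
Add(Mul(31, Add(85, Pow(5, 2))), Mul(-1, I)) = Add(Mul(31, Add(85, Pow(5, 2))), Mul(-1, Rational(19784329, 15255966))) = Add(Mul(31, Add(85, 25)), Rational(-19784329, 15255966)) = Add(Mul(31, 110), Rational(-19784329, 15255966)) = Add(3410, Rational(-19784329, 15255966)) = Rational(52003059731, 15255966)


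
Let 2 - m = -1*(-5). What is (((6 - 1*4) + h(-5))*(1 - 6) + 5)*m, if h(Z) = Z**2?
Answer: 390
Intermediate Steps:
m = -3 (m = 2 - (-1)*(-5) = 2 - 1*5 = 2 - 5 = -3)
(((6 - 1*4) + h(-5))*(1 - 6) + 5)*m = (((6 - 1*4) + (-5)**2)*(1 - 6) + 5)*(-3) = (((6 - 4) + 25)*(-5) + 5)*(-3) = ((2 + 25)*(-5) + 5)*(-3) = (27*(-5) + 5)*(-3) = (-135 + 5)*(-3) = -130*(-3) = 390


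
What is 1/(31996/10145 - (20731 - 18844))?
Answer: -10145/19111619 ≈ -0.00053083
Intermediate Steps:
1/(31996/10145 - (20731 - 18844)) = 1/(31996*(1/10145) - 1*1887) = 1/(31996/10145 - 1887) = 1/(-19111619/10145) = -10145/19111619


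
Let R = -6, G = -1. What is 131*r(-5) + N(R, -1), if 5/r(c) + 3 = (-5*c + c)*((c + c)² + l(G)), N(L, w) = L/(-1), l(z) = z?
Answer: 12517/1977 ≈ 6.3313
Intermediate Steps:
N(L, w) = -L (N(L, w) = L*(-1) = -L)
r(c) = 5/(-3 - 4*c*(-1 + 4*c²)) (r(c) = 5/(-3 + (-5*c + c)*((c + c)² - 1)) = 5/(-3 + (-4*c)*((2*c)² - 1)) = 5/(-3 + (-4*c)*(4*c² - 1)) = 5/(-3 + (-4*c)*(-1 + 4*c²)) = 5/(-3 - 4*c*(-1 + 4*c²)))
131*r(-5) + N(R, -1) = 131*(-5/(3 - 4*(-5) + 16*(-5)³)) - 1*(-6) = 131*(-5/(3 + 20 + 16*(-125))) + 6 = 131*(-5/(3 + 20 - 2000)) + 6 = 131*(-5/(-1977)) + 6 = 131*(-5*(-1/1977)) + 6 = 131*(5/1977) + 6 = 655/1977 + 6 = 12517/1977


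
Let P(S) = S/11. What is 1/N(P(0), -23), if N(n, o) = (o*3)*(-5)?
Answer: 1/345 ≈ 0.0028986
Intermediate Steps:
P(S) = S/11 (P(S) = S*(1/11) = S/11)
N(n, o) = -15*o (N(n, o) = (3*o)*(-5) = -15*o)
1/N(P(0), -23) = 1/(-15*(-23)) = 1/345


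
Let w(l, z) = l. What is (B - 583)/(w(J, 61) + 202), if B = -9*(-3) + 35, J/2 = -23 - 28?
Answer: -521/100 ≈ -5.2100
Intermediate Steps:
J = -102 (J = 2*(-23 - 28) = 2*(-51) = -102)
B = 62 (B = 27 + 35 = 62)
(B - 583)/(w(J, 61) + 202) = (62 - 583)/(-102 + 202) = -521/100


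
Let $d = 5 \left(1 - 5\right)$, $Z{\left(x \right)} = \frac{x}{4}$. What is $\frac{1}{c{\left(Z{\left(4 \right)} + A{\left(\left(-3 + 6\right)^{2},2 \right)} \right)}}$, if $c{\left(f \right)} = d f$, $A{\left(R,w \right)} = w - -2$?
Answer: $- \frac{1}{100} \approx -0.01$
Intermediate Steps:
$Z{\left(x \right)} = \frac{x}{4}$ ($Z{\left(x \right)} = x \frac{1}{4} = \frac{x}{4}$)
$A{\left(R,w \right)} = 2 + w$ ($A{\left(R,w \right)} = w + 2 = 2 + w$)
$d = -20$ ($d = 5 \left(-4\right) = -20$)
$c{\left(f \right)} = - 20 f$
$\frac{1}{c{\left(Z{\left(4 \right)} + A{\left(\left(-3 + 6\right)^{2},2 \right)} \right)}} = \frac{1}{\left(-20\right) \left(\frac{1}{4} \cdot 4 + \left(2 + 2\right)\right)} = \frac{1}{\left(-20\right) \left(1 + 4\right)} = \frac{1}{\left(-20\right) 5} = \frac{1}{-100} = - \frac{1}{100}$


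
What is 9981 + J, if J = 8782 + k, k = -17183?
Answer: 1580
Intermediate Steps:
J = -8401 (J = 8782 - 17183 = -8401)
9981 + J = 9981 - 8401 = 1580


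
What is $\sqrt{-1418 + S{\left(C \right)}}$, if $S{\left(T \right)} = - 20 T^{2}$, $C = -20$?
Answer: $i \sqrt{9418} \approx 97.046 i$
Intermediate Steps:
$\sqrt{-1418 + S{\left(C \right)}} = \sqrt{-1418 - 20 \left(-20\right)^{2}} = \sqrt{-1418 - 8000} = \sqrt{-9418} = i \sqrt{9418}$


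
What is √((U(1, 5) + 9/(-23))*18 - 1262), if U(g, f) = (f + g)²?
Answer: 2*I*√82133/23 ≈ 24.921*I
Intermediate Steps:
√((U(1, 5) + 9/(-23))*18 - 1262) = √(((5 + 1)² + 9/(-23))*18 - 1262) = √((6² + 9*(-1/23))*18 - 1262) = √((36 - 9/23)*18 - 1262) = √((819/23)*18 - 1262) = √(14742/23 - 1262) = √(-14284/23) = 2*I*√82133/23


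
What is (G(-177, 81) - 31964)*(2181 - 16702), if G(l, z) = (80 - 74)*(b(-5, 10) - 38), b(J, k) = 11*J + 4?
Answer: 471903458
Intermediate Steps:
b(J, k) = 4 + 11*J
G(l, z) = -534 (G(l, z) = (80 - 74)*((4 + 11*(-5)) - 38) = 6*((4 - 55) - 38) = 6*(-51 - 38) = 6*(-89) = -534)
(G(-177, 81) - 31964)*(2181 - 16702) = (-534 - 31964)*(2181 - 16702) = -32498*(-14521) = 471903458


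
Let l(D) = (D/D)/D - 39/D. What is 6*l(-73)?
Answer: 228/73 ≈ 3.1233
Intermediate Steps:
l(D) = -38/D (l(D) = 1/D - 39/D = -38/D)
6*l(-73) = 6*(-38/(-73)) = 6*(-38*(-1/73)) = 6*(38/73) = 228/73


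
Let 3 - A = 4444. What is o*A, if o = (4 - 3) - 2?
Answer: 4441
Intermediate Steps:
A = -4441 (A = 3 - 1*4444 = 3 - 4444 = -4441)
o = -1 (o = 1 - 2 = -1)
o*A = -1*(-4441) = 4441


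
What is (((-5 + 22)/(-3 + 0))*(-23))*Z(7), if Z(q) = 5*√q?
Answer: 1955*√7/3 ≈ 1724.1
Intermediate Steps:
(((-5 + 22)/(-3 + 0))*(-23))*Z(7) = (((-5 + 22)/(-3 + 0))*(-23))*(5*√7) = ((17/(-3))*(-23))*(5*√7) = ((17*(-⅓))*(-23))*(5*√7) = (-17/3*(-23))*(5*√7) = 391*(5*√7)/3 = 1955*√7/3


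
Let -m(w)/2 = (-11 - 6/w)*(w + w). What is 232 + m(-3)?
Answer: 124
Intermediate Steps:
m(w) = -4*w*(-11 - 6/w) (m(w) = -2*(-11 - 6/w)*(w + w) = -2*(-11 - 6/w)*2*w = -4*w*(-11 - 6/w))
232 + m(-3) = 232 + (24 + 44*(-3)) = 232 + (24 - 132) = 232 - 108 = 124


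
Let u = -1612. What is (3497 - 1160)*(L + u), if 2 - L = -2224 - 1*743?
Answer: 3171309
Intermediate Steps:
L = 2969 (L = 2 - (-2224 - 1*743) = 2 - (-2224 - 743) = 2 - 1*(-2967) = 2 + 2967 = 2969)
(3497 - 1160)*(L + u) = (3497 - 1160)*(2969 - 1612) = 2337*1357 = 3171309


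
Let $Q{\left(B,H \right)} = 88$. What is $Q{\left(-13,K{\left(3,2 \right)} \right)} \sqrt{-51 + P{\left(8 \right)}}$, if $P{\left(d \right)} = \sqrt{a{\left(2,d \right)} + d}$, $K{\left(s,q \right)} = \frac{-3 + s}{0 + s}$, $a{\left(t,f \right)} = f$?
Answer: $88 i \sqrt{47} \approx 603.3 i$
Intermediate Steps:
$K{\left(s,q \right)} = \frac{-3 + s}{s}$
$P{\left(d \right)} = \sqrt{2} \sqrt{d}$ ($P{\left(d \right)} = \sqrt{d + d} = \sqrt{2 d} = \sqrt{2} \sqrt{d}$)
$Q{\left(-13,K{\left(3,2 \right)} \right)} \sqrt{-51 + P{\left(8 \right)}} = 88 \sqrt{-51 + \sqrt{2} \sqrt{8}} = 88 \sqrt{-51 + \sqrt{2} \cdot 2 \sqrt{2}} = 88 \sqrt{-51 + 4} = 88 \sqrt{-47} = 88 i \sqrt{47}$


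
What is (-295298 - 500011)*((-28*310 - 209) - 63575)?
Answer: 57631271376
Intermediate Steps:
(-295298 - 500011)*((-28*310 - 209) - 63575) = -795309*((-8680 - 209) - 63575) = -795309*(-8889 - 63575) = -795309*(-72464) = 57631271376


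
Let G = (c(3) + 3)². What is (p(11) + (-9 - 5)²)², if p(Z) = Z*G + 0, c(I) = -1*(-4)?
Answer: 540225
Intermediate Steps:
c(I) = 4
G = 49 (G = (4 + 3)² = 7² = 49)
p(Z) = 49*Z (p(Z) = Z*49 + 0 = 49*Z + 0 = 49*Z)
(p(11) + (-9 - 5)²)² = (49*11 + (-9 - 5)²)² = (539 + (-14)²)² = (539 + 196)² = 735² = 540225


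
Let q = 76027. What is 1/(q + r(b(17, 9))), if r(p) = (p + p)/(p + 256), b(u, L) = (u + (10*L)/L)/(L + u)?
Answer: 6683/508088495 ≈ 1.3153e-5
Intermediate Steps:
b(u, L) = (10 + u)/(L + u) (b(u, L) = (u + 10)/(L + u) = (10 + u)/(L + u))
r(p) = 2*p/(256 + p) (r(p) = (2*p)/(256 + p) = 2*p/(256 + p))
1/(q + r(b(17, 9))) = 1/(76027 + 2*((10 + 17)/(9 + 17))/(256 + (10 + 17)/(9 + 17))) = 1/(76027 + 2*(27/26)/(256 + 27/26)) = 1/(76027 + 2*(27/26)/(6683/26)) = 1/(76027 + 2*(27/26)*(26/6683)) = 1/(76027 + 54/6683) = 1/(508088495/6683) = 6683/508088495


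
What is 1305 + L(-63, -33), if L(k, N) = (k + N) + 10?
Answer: 1219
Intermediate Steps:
L(k, N) = 10 + N + k (L(k, N) = (N + k) + 10 = 10 + N + k)
1305 + L(-63, -33) = 1305 + (10 - 33 - 63) = 1305 - 86 = 1219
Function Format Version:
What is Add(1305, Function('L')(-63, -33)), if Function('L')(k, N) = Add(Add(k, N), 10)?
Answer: 1219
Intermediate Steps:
Function('L')(k, N) = Add(10, N, k) (Function('L')(k, N) = Add(Add(N, k), 10) = Add(10, N, k))
Add(1305, Function('L')(-63, -33)) = Add(1305, Add(10, -33, -63)) = Add(1305, -86) = 1219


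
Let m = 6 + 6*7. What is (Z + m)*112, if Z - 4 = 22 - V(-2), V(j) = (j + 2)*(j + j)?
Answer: 8288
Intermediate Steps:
V(j) = 2*j*(2 + j) (V(j) = (2 + j)*(2*j) = 2*j*(2 + j))
m = 48 (m = 6 + 42 = 48)
Z = 26 (Z = 4 + (22 - 2*(-2)*(2 - 2)) = 4 + (22 - 2*(-2)*0) = 4 + (22 - 1*0) = 4 + (22 + 0) = 4 + 22 = 26)
(Z + m)*112 = (26 + 48)*112 = 74*112 = 8288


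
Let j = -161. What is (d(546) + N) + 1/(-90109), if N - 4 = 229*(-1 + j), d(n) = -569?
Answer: -3393775268/90109 ≈ -37663.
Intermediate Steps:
N = -37094 (N = 4 + 229*(-1 - 161) = 4 + 229*(-162) = 4 - 37098 = -37094)
(d(546) + N) + 1/(-90109) = (-569 - 37094) + 1/(-90109) = -37663 - 1/90109 = -3393775268/90109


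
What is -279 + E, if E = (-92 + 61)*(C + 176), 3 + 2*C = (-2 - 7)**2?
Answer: -6944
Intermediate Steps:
C = 39 (C = -3/2 + (-2 - 7)**2/2 = -3/2 + (1/2)*(-9)**2 = -3/2 + (1/2)*81 = -3/2 + 81/2 = 39)
E = -6665 (E = (-92 + 61)*(39 + 176) = -31*215 = -6665)
-279 + E = -279 - 6665 = -6944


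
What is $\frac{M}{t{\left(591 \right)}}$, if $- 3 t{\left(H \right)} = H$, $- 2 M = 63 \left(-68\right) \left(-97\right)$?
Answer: $\frac{207774}{197} \approx 1054.7$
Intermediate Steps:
$M = -207774$ ($M = - \frac{63 \left(-68\right) \left(-97\right)}{2} = - \frac{\left(-4284\right) \left(-97\right)}{2} = \left(- \frac{1}{2}\right) 415548 = -207774$)
$t{\left(H \right)} = - \frac{H}{3}$
$\frac{M}{t{\left(591 \right)}} = - \frac{207774}{\left(- \frac{1}{3}\right) 591} = - \frac{207774}{-197} = \left(-207774\right) \left(- \frac{1}{197}\right) = \frac{207774}{197}$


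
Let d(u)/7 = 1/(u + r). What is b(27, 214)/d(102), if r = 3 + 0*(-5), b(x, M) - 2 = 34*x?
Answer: 13800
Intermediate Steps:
b(x, M) = 2 + 34*x
r = 3 (r = 3 + 0 = 3)
d(u) = 7/(3 + u) (d(u) = 7/(u + 3) = 7/(3 + u))
b(27, 214)/d(102) = (2 + 34*27)/((7/(3 + 102))) = (2 + 918)/((7/105)) = 920/((7*(1/105))) = 920/(1/15) = 920*15 = 13800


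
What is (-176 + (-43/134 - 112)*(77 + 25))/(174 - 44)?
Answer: -779393/8710 ≈ -89.483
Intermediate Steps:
(-176 + (-43/134 - 112)*(77 + 25))/(174 - 44) = (-176 + (-43*1/134 - 112)*102)/130 = (-176 + (-43/134 - 112)*102)*(1/130) = (-176 - 15051/134*102)*(1/130) = (-176 - 767601/67)*(1/130) = -779393/67*1/130 = -779393/8710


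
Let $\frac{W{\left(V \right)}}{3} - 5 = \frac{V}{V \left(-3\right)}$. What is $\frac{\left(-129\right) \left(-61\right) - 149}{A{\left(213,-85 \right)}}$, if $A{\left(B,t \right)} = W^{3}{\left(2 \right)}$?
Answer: $\frac{965}{343} \approx 2.8134$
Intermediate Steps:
$W{\left(V \right)} = 14$ ($W{\left(V \right)} = 15 + 3 \frac{V}{V \left(-3\right)} = 15 + 3 \frac{V}{\left(-3\right) V} = 15 + 3 V \left(- \frac{1}{3 V}\right) = 15 + 3 \left(- \frac{1}{3}\right) = 15 - 1 = 14$)
$A{\left(B,t \right)} = 2744$ ($A{\left(B,t \right)} = 14^{3} = 2744$)
$\frac{\left(-129\right) \left(-61\right) - 149}{A{\left(213,-85 \right)}} = \frac{\left(-129\right) \left(-61\right) - 149}{2744} = \left(7869 - 149\right) \frac{1}{2744} = 7720 \cdot \frac{1}{2744} = \frac{965}{343}$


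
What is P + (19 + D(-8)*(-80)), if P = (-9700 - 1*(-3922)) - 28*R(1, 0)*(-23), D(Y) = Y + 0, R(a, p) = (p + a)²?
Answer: -4475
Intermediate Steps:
R(a, p) = (a + p)²
D(Y) = Y
P = -5134 (P = (-9700 - 1*(-3922)) - 28*(1 + 0)²*(-23) = (-9700 + 3922) - 28*1²*(-23) = -5778 - 28*1*(-23) = -5778 - 28*(-23) = -5778 + 644 = -5134)
P + (19 + D(-8)*(-80)) = -5134 + (19 - 8*(-80)) = -5134 + (19 + 640) = -5134 + 659 = -4475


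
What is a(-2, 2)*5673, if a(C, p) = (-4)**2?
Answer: 90768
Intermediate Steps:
a(C, p) = 16
a(-2, 2)*5673 = 16*5673 = 90768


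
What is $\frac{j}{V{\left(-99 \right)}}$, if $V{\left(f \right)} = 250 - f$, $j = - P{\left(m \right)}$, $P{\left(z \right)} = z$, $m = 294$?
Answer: $- \frac{294}{349} \approx -0.84241$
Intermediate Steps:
$j = -294$ ($j = \left(-1\right) 294 = -294$)
$\frac{j}{V{\left(-99 \right)}} = - \frac{294}{250 - -99} = - \frac{294}{250 + 99} = - \frac{294}{349}$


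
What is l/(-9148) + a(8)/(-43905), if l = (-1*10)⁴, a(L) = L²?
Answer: -109908868/100410735 ≈ -1.0946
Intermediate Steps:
l = 10000 (l = (-10)⁴ = 10000)
l/(-9148) + a(8)/(-43905) = 10000/(-9148) + 8²/(-43905) = 10000*(-1/9148) + 64*(-1/43905) = -2500/2287 - 64/43905 = -109908868/100410735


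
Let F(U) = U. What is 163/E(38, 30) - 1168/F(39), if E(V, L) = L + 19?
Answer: -50875/1911 ≈ -26.622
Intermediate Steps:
E(V, L) = 19 + L
163/E(38, 30) - 1168/F(39) = 163/(19 + 30) - 1168/39 = 163/49 - 1168*1/39 = 163*(1/49) - 1168/39 = 163/49 - 1168/39 = -50875/1911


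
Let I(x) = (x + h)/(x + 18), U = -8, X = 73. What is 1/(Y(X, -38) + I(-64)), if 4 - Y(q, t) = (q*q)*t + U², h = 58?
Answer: 23/4656169 ≈ 4.9397e-6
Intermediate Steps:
I(x) = (58 + x)/(18 + x) (I(x) = (x + 58)/(x + 18) = (58 + x)/(18 + x))
Y(q, t) = -60 - t*q² (Y(q, t) = 4 - ((q*q)*t + (-8)²) = 4 - (q²*t + 64) = 4 - (t*q² + 64) = 4 - (64 + t*q²) = 4 + (-64 - t*q²) = -60 - t*q²)
1/(Y(X, -38) + I(-64)) = 1/((-60 - 1*(-38)*73²) + (58 - 64)/(18 - 64)) = 1/((-60 - 1*(-38)*5329) - 6/(-46)) = 1/((-60 + 202502) - 1/46*(-6)) = 1/(202442 + 3/23) = 1/(4656169/23) = 23/4656169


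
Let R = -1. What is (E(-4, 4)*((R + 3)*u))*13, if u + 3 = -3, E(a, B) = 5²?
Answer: -3900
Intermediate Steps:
E(a, B) = 25
u = -6 (u = -3 - 3 = -6)
(E(-4, 4)*((R + 3)*u))*13 = (25*((-1 + 3)*(-6)))*13 = (25*(2*(-6)))*13 = (25*(-12))*13 = -300*13 = -3900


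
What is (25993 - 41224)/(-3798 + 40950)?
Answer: -5077/12384 ≈ -0.40996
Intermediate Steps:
(25993 - 41224)/(-3798 + 40950) = -15231/37152 = -15231*1/37152 = -5077/12384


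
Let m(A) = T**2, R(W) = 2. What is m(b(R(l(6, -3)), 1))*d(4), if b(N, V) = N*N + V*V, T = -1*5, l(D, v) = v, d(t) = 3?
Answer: 75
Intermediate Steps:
T = -5
b(N, V) = N**2 + V**2
m(A) = 25 (m(A) = (-5)**2 = 25)
m(b(R(l(6, -3)), 1))*d(4) = 25*3 = 75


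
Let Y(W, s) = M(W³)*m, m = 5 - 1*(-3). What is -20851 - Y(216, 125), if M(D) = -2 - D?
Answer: 80600733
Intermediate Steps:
m = 8 (m = 5 + 3 = 8)
Y(W, s) = -16 - 8*W³ (Y(W, s) = (-2 - W³)*8 = -16 - 8*W³)
-20851 - Y(216, 125) = -20851 - (-16 - 8*216³) = -20851 - (-16 - 8*10077696) = -20851 - (-16 - 80621568) = -20851 - 1*(-80621584) = -20851 + 80621584 = 80600733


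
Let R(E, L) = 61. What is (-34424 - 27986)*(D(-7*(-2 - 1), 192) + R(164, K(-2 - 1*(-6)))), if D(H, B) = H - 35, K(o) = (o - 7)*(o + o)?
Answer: -2933270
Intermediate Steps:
K(o) = 2*o*(-7 + o) (K(o) = (-7 + o)*(2*o) = 2*o*(-7 + o))
D(H, B) = -35 + H
(-34424 - 27986)*(D(-7*(-2 - 1), 192) + R(164, K(-2 - 1*(-6)))) = (-34424 - 27986)*((-35 - 7*(-2 - 1)) + 61) = -62410*((-35 - 7*(-3)) + 61) = -62410*((-35 + 21) + 61) = -62410*(-14 + 61) = -62410*47 = -2933270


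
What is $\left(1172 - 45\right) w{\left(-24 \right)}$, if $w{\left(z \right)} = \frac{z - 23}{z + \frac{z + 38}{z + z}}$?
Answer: $\frac{1271256}{583} \approx 2180.5$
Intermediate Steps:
$w{\left(z \right)} = \frac{-23 + z}{z + \frac{38 + z}{2 z}}$
$\left(1172 - 45\right) w{\left(-24 \right)} = \left(1172 - 45\right) 2 \left(-24\right) \frac{1}{38 - 24 + 2 \left(-24\right)^{2}} \left(-23 - 24\right) = 1127 \cdot 2 \left(-24\right) \frac{1}{38 - 24 + 2 \cdot 576} \left(-47\right) = 1127 \cdot 2 \left(-24\right) \frac{1}{38 - 24 + 1152} \left(-47\right) = 1127 \cdot 2 \left(-24\right) \frac{1}{1166} \left(-47\right) = 1127 \cdot \frac{1128}{583} = \frac{1271256}{583}$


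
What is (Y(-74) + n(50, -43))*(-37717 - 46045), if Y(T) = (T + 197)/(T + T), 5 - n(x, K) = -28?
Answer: -199395441/74 ≈ -2.6945e+6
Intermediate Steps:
n(x, K) = 33 (n(x, K) = 5 - 1*(-28) = 5 + 28 = 33)
Y(T) = (197 + T)/(2*T) (Y(T) = (197 + T)/((2*T)) = (197 + T)*(1/(2*T)) = (197 + T)/(2*T))
(Y(-74) + n(50, -43))*(-37717 - 46045) = ((½)*(197 - 74)/(-74) + 33)*(-37717 - 46045) = ((½)*(-1/74)*123 + 33)*(-83762) = (-123/148 + 33)*(-83762) = (4761/148)*(-83762) = -199395441/74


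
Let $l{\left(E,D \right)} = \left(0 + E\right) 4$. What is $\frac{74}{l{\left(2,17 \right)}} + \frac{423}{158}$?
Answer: $\frac{3769}{316} \approx 11.927$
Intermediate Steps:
$l{\left(E,D \right)} = 4 E$ ($l{\left(E,D \right)} = E 4 = 4 E$)
$\frac{74}{l{\left(2,17 \right)}} + \frac{423}{158} = \frac{74}{4 \cdot 2} + \frac{423}{158} = \frac{74}{8} + 423 \cdot \frac{1}{158} = 74 \cdot \frac{1}{8} + \frac{423}{158} = \frac{37}{4} + \frac{423}{158} = \frac{3769}{316}$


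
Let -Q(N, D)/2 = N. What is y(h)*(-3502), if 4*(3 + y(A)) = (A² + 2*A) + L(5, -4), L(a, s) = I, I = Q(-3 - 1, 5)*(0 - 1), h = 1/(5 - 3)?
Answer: 131325/8 ≈ 16416.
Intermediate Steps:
Q(N, D) = -2*N
h = ½ (h = 1/2 = ½ ≈ 0.50000)
I = -8 (I = (-2*(-3 - 1))*(0 - 1) = -2*(-4)*(-1) = 8*(-1) = -8)
L(a, s) = -8
y(A) = -5 + A/2 + A²/4 (y(A) = -3 + ((A² + 2*A) - 8)/4 = -3 + (-8 + A² + 2*A)/4 = -3 + (-2 + A/2 + A²/4) = -5 + A/2 + A²/4)
y(h)*(-3502) = (-5 + (½)*(½) + (½)²/4)*(-3502) = (-5 + ¼ + (¼)*(¼))*(-3502) = (-5 + ¼ + 1/16)*(-3502) = -75/16*(-3502) = 131325/8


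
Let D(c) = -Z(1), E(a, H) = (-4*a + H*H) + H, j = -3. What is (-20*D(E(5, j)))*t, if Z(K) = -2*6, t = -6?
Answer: 1440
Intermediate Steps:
E(a, H) = H + H² - 4*a (E(a, H) = (-4*a + H²) + H = (H² - 4*a) + H = H + H² - 4*a)
Z(K) = -12
D(c) = 12 (D(c) = -1*(-12) = 12)
(-20*D(E(5, j)))*t = -20*12*(-6) = -240*(-6) = 1440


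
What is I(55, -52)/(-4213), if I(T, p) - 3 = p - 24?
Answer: 73/4213 ≈ 0.017327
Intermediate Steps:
I(T, p) = -21 + p (I(T, p) = 3 + (p - 24) = 3 + (-24 + p) = -21 + p)
I(55, -52)/(-4213) = (-21 - 52)/(-4213) = -73*(-1/4213) = 73/4213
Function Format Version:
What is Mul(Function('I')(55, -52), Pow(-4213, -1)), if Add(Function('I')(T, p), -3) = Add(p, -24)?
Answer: Rational(73, 4213) ≈ 0.017327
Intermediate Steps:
Function('I')(T, p) = Add(-21, p) (Function('I')(T, p) = Add(3, Add(p, -24)) = Add(3, Add(-24, p)) = Add(-21, p))
Mul(Function('I')(55, -52), Pow(-4213, -1)) = Mul(Add(-21, -52), Pow(-4213, -1)) = Mul(-73, Rational(-1, 4213)) = Rational(73, 4213)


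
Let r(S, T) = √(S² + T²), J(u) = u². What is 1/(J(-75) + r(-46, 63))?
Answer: 1125/6326908 - √6085/31634540 ≈ 0.00017535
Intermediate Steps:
1/(J(-75) + r(-46, 63)) = 1/((-75)² + √((-46)² + 63²)) = 1/(5625 + √(2116 + 3969)) = 1/(5625 + √6085)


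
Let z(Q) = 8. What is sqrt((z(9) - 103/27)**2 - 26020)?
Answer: I*sqrt(18955811)/27 ≈ 161.25*I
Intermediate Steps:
sqrt((z(9) - 103/27)**2 - 26020) = sqrt((8 - 103/27)**2 - 26020) = sqrt((113/27)**2 - 26020) = sqrt(12769/729 - 26020) = sqrt(-18955811/729) = I*sqrt(18955811)/27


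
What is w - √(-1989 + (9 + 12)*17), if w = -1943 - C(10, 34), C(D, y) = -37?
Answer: -1906 - 4*I*√102 ≈ -1906.0 - 40.398*I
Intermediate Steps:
w = -1906 (w = -1943 - 1*(-37) = -1943 + 37 = -1906)
w - √(-1989 + (9 + 12)*17) = -1906 - √(-1989 + (9 + 12)*17) = -1906 - √(-1989 + 21*17) = -1906 - √(-1989 + 357) = -1906 - √(-1632) = -1906 - 4*I*√102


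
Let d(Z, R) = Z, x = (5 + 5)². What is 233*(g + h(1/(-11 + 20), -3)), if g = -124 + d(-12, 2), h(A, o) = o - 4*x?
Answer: -125587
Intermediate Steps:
x = 100 (x = 10² = 100)
h(A, o) = -400 + o (h(A, o) = o - 4*100 = o - 400 = -400 + o)
g = -136 (g = -124 - 12 = -136)
233*(g + h(1/(-11 + 20), -3)) = 233*(-136 + (-400 - 3)) = 233*(-136 - 403) = 233*(-539) = -125587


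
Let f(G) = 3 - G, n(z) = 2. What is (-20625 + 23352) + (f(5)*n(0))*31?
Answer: 2603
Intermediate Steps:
(-20625 + 23352) + (f(5)*n(0))*31 = (-20625 + 23352) + ((3 - 1*5)*2)*31 = 2727 + ((3 - 5)*2)*31 = 2727 - 2*2*31 = 2727 - 4*31 = 2727 - 124 = 2603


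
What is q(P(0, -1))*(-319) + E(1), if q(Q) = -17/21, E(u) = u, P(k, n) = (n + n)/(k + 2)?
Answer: 5444/21 ≈ 259.24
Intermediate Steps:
P(k, n) = 2*n/(2 + k) (P(k, n) = (2*n)/(2 + k) = 2*n/(2 + k))
q(Q) = -17/21 (q(Q) = -17*1/21 = -17/21)
q(P(0, -1))*(-319) + E(1) = -17/21*(-319) + 1 = 5423/21 + 1 = 5444/21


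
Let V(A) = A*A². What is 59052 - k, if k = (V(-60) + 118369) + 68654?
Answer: 88029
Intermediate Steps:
V(A) = A³
k = -28977 (k = ((-60)³ + 118369) + 68654 = (-216000 + 118369) + 68654 = -97631 + 68654 = -28977)
59052 - k = 59052 - 1*(-28977) = 59052 + 28977 = 88029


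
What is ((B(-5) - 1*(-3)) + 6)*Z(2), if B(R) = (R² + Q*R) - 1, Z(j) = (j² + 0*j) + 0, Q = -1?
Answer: 152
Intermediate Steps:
Z(j) = j² (Z(j) = (j² + 0) + 0 = j² + 0 = j²)
B(R) = -1 + R² - R (B(R) = (R² - R) - 1 = -1 + R² - R)
((B(-5) - 1*(-3)) + 6)*Z(2) = (((-1 + (-5)² - 1*(-5)) - 1*(-3)) + 6)*2² = (((-1 + 25 + 5) + 3) + 6)*4 = ((29 + 3) + 6)*4 = (32 + 6)*4 = 38*4 = 152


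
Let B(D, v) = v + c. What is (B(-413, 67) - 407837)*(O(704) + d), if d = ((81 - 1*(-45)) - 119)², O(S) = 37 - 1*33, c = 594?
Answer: -21580328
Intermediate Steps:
B(D, v) = 594 + v (B(D, v) = v + 594 = 594 + v)
O(S) = 4 (O(S) = 37 - 33 = 4)
d = 49 (d = ((81 + 45) - 119)² = (126 - 119)² = 7² = 49)
(B(-413, 67) - 407837)*(O(704) + d) = ((594 + 67) - 407837)*(4 + 49) = (661 - 407837)*53 = -407176*53 = -21580328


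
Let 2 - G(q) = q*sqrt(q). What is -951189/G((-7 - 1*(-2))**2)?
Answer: 317063/41 ≈ 7733.2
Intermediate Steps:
G(q) = 2 - q**(3/2) (G(q) = 2 - q*sqrt(q) = 2 - q**(3/2))
-951189/G((-7 - 1*(-2))**2) = -951189/(2 - ((-7 - 1*(-2))**2)**(3/2)) = -951189/(2 - ((-7 + 2)**2)**(3/2)) = -951189/(2 - ((-5)**2)**(3/2)) = -951189/(2 - 25**(3/2)) = -951189/(2 - 1*125) = -951189/(2 - 125) = -951189/(-123) = -951189*(-1/123) = 317063/41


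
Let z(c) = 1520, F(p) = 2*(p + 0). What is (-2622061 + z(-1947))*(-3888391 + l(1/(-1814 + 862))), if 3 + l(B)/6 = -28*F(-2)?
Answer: 10187974205717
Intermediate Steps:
F(p) = 2*p
l(B) = 654 (l(B) = -18 + 6*(-56*(-2)) = -18 + 6*(-28*(-4)) = -18 + 6*112 = -18 + 672 = 654)
(-2622061 + z(-1947))*(-3888391 + l(1/(-1814 + 862))) = (-2622061 + 1520)*(-3888391 + 654) = -2620541*(-3887737) = 10187974205717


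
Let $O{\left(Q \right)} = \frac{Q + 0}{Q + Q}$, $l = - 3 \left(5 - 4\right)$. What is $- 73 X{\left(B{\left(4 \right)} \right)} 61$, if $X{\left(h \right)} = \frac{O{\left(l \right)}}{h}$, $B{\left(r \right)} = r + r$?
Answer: $- \frac{4453}{16} \approx -278.31$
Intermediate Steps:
$l = -3$ ($l = \left(-3\right) 1 = -3$)
$O{\left(Q \right)} = \frac{1}{2}$ ($O{\left(Q \right)} = \frac{Q}{2 Q} = Q \frac{1}{2 Q} = \frac{1}{2}$)
$B{\left(r \right)} = 2 r$
$X{\left(h \right)} = \frac{1}{2 h}$
$- 73 X{\left(B{\left(4 \right)} \right)} 61 = - 73 \frac{1}{2 \cdot 2 \cdot 4} \cdot 61 = - 73 \frac{1}{2 \cdot 8} \cdot 61 = - 73 \cdot \frac{1}{2} \cdot \frac{1}{8} \cdot 61 = \left(-73\right) \frac{1}{16} \cdot 61 = \left(- \frac{73}{16}\right) 61 = - \frac{4453}{16}$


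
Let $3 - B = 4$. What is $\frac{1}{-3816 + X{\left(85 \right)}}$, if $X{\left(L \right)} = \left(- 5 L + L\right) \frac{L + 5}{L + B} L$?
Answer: $- \frac{7}{243462} \approx -2.8752 \cdot 10^{-5}$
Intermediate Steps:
$B = -1$ ($B = 3 - 4 = -1$)
$X{\left(L \right)} = - \frac{4 L^{2} \left(5 + L\right)}{-1 + L}$ ($X{\left(L \right)} = \left(- 5 L + L\right) \frac{L + 5}{L - 1} L = - 4 L \frac{5 + L}{-1 + L} L = - \frac{4 L \left(5 + L\right)}{-1 + L} L = - \frac{4 L^{2} \left(5 + L\right)}{-1 + L}$)
$\frac{1}{-3816 + X{\left(85 \right)}} = \frac{1}{-3816 + \frac{4 \cdot 85^{2} \left(-5 - 85\right)}{-1 + 85}} = \frac{1}{-3816 + 4 \cdot 7225 \cdot \frac{1}{84} \left(-5 - 85\right)} = \frac{1}{-3816 + 4 \cdot 7225 \cdot \frac{1}{84} \left(-90\right)} = \frac{1}{-3816 - \frac{216750}{7}} = \frac{1}{- \frac{243462}{7}} = - \frac{7}{243462}$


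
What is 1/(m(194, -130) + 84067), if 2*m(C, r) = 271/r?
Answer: 260/21857149 ≈ 1.1895e-5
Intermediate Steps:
m(C, r) = 271/(2*r) (m(C, r) = (271/r)/2 = 271/(2*r))
1/(m(194, -130) + 84067) = 1/((271/2)/(-130) + 84067) = 1/((271/2)*(-1/130) + 84067) = 1/(-271/260 + 84067) = 1/(21857149/260) = 260/21857149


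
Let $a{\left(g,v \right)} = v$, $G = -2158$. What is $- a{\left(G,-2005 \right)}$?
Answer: $2005$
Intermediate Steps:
$- a{\left(G,-2005 \right)} = \left(-1\right) \left(-2005\right) = 2005$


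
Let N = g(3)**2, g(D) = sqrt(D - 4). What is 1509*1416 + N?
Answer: 2136743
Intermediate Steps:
g(D) = sqrt(-4 + D)
N = -1 (N = (sqrt(-4 + 3))**2 = (sqrt(-1))**2 = I**2 = -1)
1509*1416 + N = 1509*1416 - 1 = 2136744 - 1 = 2136743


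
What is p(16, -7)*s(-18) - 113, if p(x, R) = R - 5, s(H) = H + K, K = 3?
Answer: 67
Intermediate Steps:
s(H) = 3 + H (s(H) = H + 3 = 3 + H)
p(x, R) = -5 + R
p(16, -7)*s(-18) - 113 = (-5 - 7)*(3 - 18) - 113 = -12*(-15) - 113 = 180 - 113 = 67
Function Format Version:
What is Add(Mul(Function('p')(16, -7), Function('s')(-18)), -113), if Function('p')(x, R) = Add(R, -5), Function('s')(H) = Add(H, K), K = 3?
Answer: 67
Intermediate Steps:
Function('s')(H) = Add(3, H) (Function('s')(H) = Add(H, 3) = Add(3, H))
Function('p')(x, R) = Add(-5, R)
Add(Mul(Function('p')(16, -7), Function('s')(-18)), -113) = Add(Mul(Add(-5, -7), Add(3, -18)), -113) = Add(Mul(-12, -15), -113) = Add(180, -113) = 67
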